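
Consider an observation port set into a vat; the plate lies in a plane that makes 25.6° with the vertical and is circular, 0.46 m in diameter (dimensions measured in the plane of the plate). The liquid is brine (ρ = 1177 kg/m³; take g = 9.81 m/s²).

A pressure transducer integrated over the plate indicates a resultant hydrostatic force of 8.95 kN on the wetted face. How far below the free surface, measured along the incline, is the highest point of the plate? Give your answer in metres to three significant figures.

y_top ≈ 4.94 m

γ = ρg = 1177 × 9.81 / 1000 = 11.54637 kN/m³.
A = π(0.23)² = 0.16619 m².
From F = γ·h_c·A, the centroid depth is h_c = 8.95/(11.54637 × 0.16619) = 4.66415 m.
The plate makes 25.6° with the vertical, i.e. θ = 90° − 25.6° = 64.4° to the horizontal. Measuring y along the incline from the free-surface line, vertical depth h = y·sinθ with sinθ = 0.901833.
Along the incline, y_c = h_c/sinθ = 4.66415/0.901833 = 5.17186 m.
The centroid is at the centre, 0.23 m below the top of the plate, so the highest point sits at y_top = 5.17186 − 0.23 = 4.94186 m along the incline.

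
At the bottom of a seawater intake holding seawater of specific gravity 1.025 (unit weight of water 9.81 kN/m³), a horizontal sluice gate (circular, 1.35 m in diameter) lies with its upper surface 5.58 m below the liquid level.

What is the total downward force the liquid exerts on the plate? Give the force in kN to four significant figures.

γ = 1.025 × 9.81 = 10.05525 kN/m³.
The plate is horizontal, so pressure is uniform at p = γ·h = 10.05525 × 5.58 = 56.1083 kN/m².
A = π(0.675)² = 1.43139 m².
F = p·A = 56.1083 × 1.43139 = 80.3129 kN.

F ≈ 80.31 kN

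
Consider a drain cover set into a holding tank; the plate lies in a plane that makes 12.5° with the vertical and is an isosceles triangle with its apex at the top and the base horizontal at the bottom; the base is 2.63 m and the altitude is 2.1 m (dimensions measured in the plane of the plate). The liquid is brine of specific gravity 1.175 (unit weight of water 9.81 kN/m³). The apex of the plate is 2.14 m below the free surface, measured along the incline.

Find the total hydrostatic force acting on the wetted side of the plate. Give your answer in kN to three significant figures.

F ≈ 110 kN

γ = 1.175 × 9.81 = 11.52675 kN/m³.
The plate makes 12.5° with the vertical, i.e. θ = 90° − 12.5° = 77.5° to the horizontal. Measuring y along the incline from the free-surface line, vertical depth h = y·sinθ with sinθ = 0.976296.
With the apex up, the centroid sits 2h/3 = 2 × 2.1/3 = 1.4 m below the apex, so y_c = 2.14 + 1.4 = 3.54 m and h_c = 3.54 × 0.976296 = 3.45609 m.
A = ½ × 2.63 × 2.1 = 2.7615 m².
Resultant F = γ·h_c·A = 11.52675 × 3.45609 × 2.7615 = 110.011 kN.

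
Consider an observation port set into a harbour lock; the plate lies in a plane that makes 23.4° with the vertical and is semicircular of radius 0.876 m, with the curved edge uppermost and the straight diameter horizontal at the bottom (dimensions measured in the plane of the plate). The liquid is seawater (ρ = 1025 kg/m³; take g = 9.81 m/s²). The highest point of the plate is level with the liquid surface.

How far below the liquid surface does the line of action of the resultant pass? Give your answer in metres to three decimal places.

γ = ρg = 1025 × 9.81 / 1000 = 10.05525 kN/m³.
The plate makes 23.4° with the vertical, i.e. θ = 90° − 23.4° = 66.6° to the horizontal. Measuring y along the incline from the free-surface line, vertical depth h = y·sinθ with sinθ = 0.917755.
The centroid lies 4r/(3π) = 0.371786 m above the diameter, so r − 4r/(3π) = 0.876 − 0.371786 = 0.504214 m below the topmost point, so y_c = 0.504214 m and h_c = 0.504214 × 0.917755 = 0.462745 m.
A = πr²/2 = π × 0.876²/2 = 1.20539 m².
Resultant F = γ·h_c·A = 10.05525 × 0.462745 × 1.20539 = 5.6087 kN.
I_c = (π/8 − 8/(9π))·r⁴ = 0.109757 × 0.876⁴ = 0.0646322 m⁴.
Centre of pressure: y_p = y_c + I_c/(y_c·A) = 0.504214 + 0.0646322/(0.504214 × 1.20539) = 0.504214 + 0.106342 = 0.610556 m along the plane.
Vertically, h_p = y_p·sinθ = 0.610556 × 0.917755 = 0.560341 m.

h_p = 0.560 m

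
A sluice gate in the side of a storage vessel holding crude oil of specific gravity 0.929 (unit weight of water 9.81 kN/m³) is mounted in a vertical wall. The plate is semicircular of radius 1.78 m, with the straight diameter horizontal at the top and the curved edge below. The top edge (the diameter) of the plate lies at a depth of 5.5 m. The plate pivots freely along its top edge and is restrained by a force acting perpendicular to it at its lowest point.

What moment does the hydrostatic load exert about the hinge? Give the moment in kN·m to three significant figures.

M ≈ 224 kN·m

γ = 0.929 × 9.81 = 9.11349 kN/m³.
The centroid of a semicircle lies 4r/(3π) = 0.755455 m from the diameter, here below the top edge, so the centroid depth is h_c = 5.5 + 0.755455 = 6.25545 m.
A = πr²/2 = π × 1.78²/2 = 4.97691 m².
Resultant F = γ·h_c·A = 9.11349 × 6.25545 × 4.97691 = 283.729 kN.
I_c = (π/8 − 8/(9π))·r⁴ = 0.109757 × 1.78⁴ = 1.10182 m⁴.
Centre of pressure: y_p = y_c + I_c/(y_c·A) = 6.25545 + 1.10182/(6.25545 × 4.97691) = 6.25545 + 0.035391 = 6.29084 m along the plane.
The resultant acts 0.755455 + 0.035391 = 0.790846 m (along the plate) below the hinge at the top edge, so the moment about the hinge is M = F × 0.790846 = 283.729 × 0.790846 = 224.386 kN·m.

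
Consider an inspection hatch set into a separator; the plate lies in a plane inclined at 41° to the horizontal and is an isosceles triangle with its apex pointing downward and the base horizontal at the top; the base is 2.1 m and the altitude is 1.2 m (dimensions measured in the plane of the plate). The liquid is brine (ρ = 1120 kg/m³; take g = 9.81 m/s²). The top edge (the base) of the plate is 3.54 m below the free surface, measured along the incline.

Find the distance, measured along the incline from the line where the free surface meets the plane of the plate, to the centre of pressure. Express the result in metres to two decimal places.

γ = ρg = 1120 × 9.81 / 1000 = 10.9872 kN/m³.
Let θ = 41° be the plate's angle to the horizontal; measure y along the incline from where the plane meets the free surface. Vertical depth h = y·sinθ with sinθ = 0.656059.
With the apex down, the centroid sits h/3 = 1.2/3 = 0.4 m below the base (the top edge), so y_c = 3.54 + 0.4 = 3.94 m and h_c = 3.94 × 0.656059 = 2.58487 m.
A = ½ × 2.1 × 1.2 = 1.26 m².
Resultant F = γ·h_c·A = 10.9872 × 2.58487 × 1.26 = 35.7846 kN.
I_c = b·h³/36 = 2.1 × 1.2³/36 = 0.1008 m⁴.
Centre of pressure: y_p = y_c + I_c/(y_c·A) = 3.94 + 0.1008/(3.94 × 1.26) = 3.94 + 0.0203046 = 3.9603 m along the plane.

y_p = 3.96 m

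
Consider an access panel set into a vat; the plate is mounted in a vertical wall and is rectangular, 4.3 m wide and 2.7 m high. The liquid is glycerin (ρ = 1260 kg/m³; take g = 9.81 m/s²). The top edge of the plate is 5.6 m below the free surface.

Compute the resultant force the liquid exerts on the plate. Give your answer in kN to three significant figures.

F ≈ 997 kN

γ = ρg = 1260 × 9.81 / 1000 = 12.3606 kN/m³.
The centroid lies 2.7/2 = 1.35 m below the top edge, so the centroid depth is h_c = 5.6 + 1.35 = 6.95 m.
A = 4.3 × 2.7 = 11.61 m².
Resultant F = γ·h_c·A = 12.3606 × 6.95 × 11.61 = 997.371 kN.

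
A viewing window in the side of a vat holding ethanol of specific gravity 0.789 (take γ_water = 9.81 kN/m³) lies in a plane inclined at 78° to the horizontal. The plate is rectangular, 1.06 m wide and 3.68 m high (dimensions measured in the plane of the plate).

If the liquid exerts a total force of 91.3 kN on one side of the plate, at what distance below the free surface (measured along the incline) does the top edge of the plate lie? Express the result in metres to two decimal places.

γ = 0.789 × 9.81 = 7.74009 kN/m³.
A = 1.06 × 3.68 = 3.9008 m².
From F = γ·h_c·A, the centroid depth is h_c = 91.3/(7.74009 × 3.9008) = 3.02393 m.
Let θ = 78° be the plate's angle to the horizontal; measure y along the incline from where the plane meets the free surface. Vertical depth h = y·sinθ with sinθ = 0.978148.
Along the incline, y_c = h_c/sinθ = 3.02393/0.978148 = 3.09149 m.
The centroid lies 3.68/2 = 1.84 m below the top edge, so the top edge sits at y_top = 3.09149 − 1.84 = 1.25149 m along the incline.

y_top ≈ 1.25 m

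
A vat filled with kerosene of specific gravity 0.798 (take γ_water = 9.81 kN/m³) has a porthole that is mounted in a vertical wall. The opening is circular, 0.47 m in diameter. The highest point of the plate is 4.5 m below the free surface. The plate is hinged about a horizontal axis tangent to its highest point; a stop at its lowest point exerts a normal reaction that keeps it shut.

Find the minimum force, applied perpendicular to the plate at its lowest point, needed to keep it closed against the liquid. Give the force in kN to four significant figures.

γ = 0.798 × 9.81 = 7.82838 kN/m³.
The centroid is at the centre, 0.235 m below the top of the plate, so the centroid depth is h_c = 4.5 + 0.235 = 4.735 m.
A = π(0.235)² = 0.173494 m².
Resultant F = γ·h_c·A = 7.82838 × 4.735 × 0.173494 = 6.43097 kN.
I_c = πr⁴/4 = π × 0.235⁴/4 = 0.00239531 m⁴.
Centre of pressure: y_p = y_c + I_c/(y_c·A) = 4.735 + 0.00239531/(4.735 × 0.173494) = 4.735 + 0.0029158 = 4.73792 m along the plane.
The resultant acts 0.235 + 0.0029158 = 0.237916 m (along the plate) below the hinge at the top edge, so the moment about the hinge is M = F × 0.237916 = 6.43097 × 0.237916 = 1.53003 kN·m.
A normal force at the bottom, 0.47 m from the hinge, must supply this moment: P = 1.53003/0.47 = 3.25538 kN.

P ≈ 3.255 kN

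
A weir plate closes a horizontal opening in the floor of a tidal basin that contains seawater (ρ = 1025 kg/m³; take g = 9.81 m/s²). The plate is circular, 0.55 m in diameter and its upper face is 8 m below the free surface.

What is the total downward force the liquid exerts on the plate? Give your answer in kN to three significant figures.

F ≈ 19.1 kN

γ = ρg = 1025 × 9.81 / 1000 = 10.05525 kN/m³.
The plate is horizontal, so pressure is uniform at p = γ·h = 10.05525 × 8 = 80.442 kN/m².
A = π(0.275)² = 0.237583 m².
F = p·A = 80.442 × 0.237583 = 19.1117 kN.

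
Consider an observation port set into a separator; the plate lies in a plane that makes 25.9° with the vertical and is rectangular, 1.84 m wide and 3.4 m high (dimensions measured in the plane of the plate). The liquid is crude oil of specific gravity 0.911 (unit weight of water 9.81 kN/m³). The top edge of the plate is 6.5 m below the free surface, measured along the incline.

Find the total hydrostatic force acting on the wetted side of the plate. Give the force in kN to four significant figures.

F ≈ 412.4 kN

γ = 0.911 × 9.81 = 8.93691 kN/m³.
The plate makes 25.9° with the vertical, i.e. θ = 90° − 25.9° = 64.1° to the horizontal. Measuring y along the incline from the free-surface line, vertical depth h = y·sinθ with sinθ = 0.899558.
The centroid lies 3.4/2 = 1.7 m below the top edge, so y_c = 6.5 + 1.7 = 8.2 m and h_c = 8.2 × 0.899558 = 7.37638 m.
A = 1.84 × 3.4 = 6.256 m².
Resultant F = γ·h_c·A = 8.93691 × 7.37638 × 6.256 = 412.408 kN.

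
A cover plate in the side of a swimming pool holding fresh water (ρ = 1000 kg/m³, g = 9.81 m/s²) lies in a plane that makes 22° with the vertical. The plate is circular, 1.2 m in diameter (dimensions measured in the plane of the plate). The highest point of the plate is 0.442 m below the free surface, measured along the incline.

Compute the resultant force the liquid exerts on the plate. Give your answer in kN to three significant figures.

γ = ρg = 1000 × 9.81 = 9810 N/m³ = 9.81 kN/m³.
The plate makes 22° with the vertical, i.e. θ = 90° − 22° = 68° to the horizontal. Measuring y along the incline from the free-surface line, vertical depth h = y·sinθ with sinθ = 0.927184.
The centroid is at the centre, 0.6 m below the top of the plate, so y_c = 0.442 + 0.6 = 1.042 m and h_c = 1.042 × 0.927184 = 0.966126 m.
A = π(0.6)² = 1.13097 m².
Resultant F = γ·h_c·A = 9.81 × 0.966126 × 1.13097 = 10.719 kN.

F ≈ 10.7 kN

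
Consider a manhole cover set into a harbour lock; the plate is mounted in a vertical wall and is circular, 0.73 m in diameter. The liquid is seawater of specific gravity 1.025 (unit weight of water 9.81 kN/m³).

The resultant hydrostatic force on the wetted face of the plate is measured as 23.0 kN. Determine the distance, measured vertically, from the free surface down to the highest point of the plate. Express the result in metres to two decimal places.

γ = 1.025 × 9.81 = 10.05525 kN/m³.
A = π(0.365)² = 0.418539 m².
From F = γ·h_c·A, the centroid depth is h_c = 23.0/(10.05525 × 0.418539) = 5.46511 m.
The centroid is at the centre, 0.365 m below the top of the plate, so the highest point sits at h_top = 5.46511 − 0.365 = 5.10011 m below the surface.

d_top ≈ 5.10 m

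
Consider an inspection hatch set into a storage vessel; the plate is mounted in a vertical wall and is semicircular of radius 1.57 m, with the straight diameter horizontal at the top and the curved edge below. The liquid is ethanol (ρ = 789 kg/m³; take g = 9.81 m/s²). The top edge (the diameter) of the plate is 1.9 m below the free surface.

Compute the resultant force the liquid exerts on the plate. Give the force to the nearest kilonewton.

F ≈ 77 kN

γ = ρg = 789 × 9.81 / 1000 = 7.74009 kN/m³.
The centroid of a semicircle lies 4r/(3π) = 0.666329 m from the diameter, here below the top edge, so the centroid depth is h_c = 1.9 + 0.666329 = 2.56633 m.
A = πr²/2 = π × 1.57²/2 = 3.87186 m².
Resultant F = γ·h_c·A = 7.74009 × 2.56633 × 3.87186 = 76.9092 kN.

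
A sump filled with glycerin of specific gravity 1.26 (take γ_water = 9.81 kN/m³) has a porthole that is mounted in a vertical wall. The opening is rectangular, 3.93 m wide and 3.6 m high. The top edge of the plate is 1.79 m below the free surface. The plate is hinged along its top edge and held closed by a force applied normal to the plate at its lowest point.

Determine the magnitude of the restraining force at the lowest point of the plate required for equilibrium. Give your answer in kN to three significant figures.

P ≈ 366 kN

γ = 1.26 × 9.81 = 12.3606 kN/m³.
The centroid lies 3.6/2 = 1.8 m below the top edge, so the centroid depth is h_c = 1.79 + 1.8 = 3.59 m.
A = 3.93 × 3.6 = 14.148 m².
Resultant F = γ·h_c·A = 12.3606 × 3.59 × 14.148 = 627.811 kN.
I_c = b·h³/12 = 3.93 × 3.6³/12 = 15.2798 m⁴.
Centre of pressure: y_p = y_c + I_c/(y_c·A) = 3.59 + 15.2798/(3.59 × 14.148) = 3.59 + 0.300835 = 3.89084 m along the plane.
The resultant acts 1.8 + 0.300835 = 2.10084 m (along the plate) below the hinge at the top edge, so the moment about the hinge is M = F × 2.10084 = 627.811 × 2.10084 = 1318.93 kN·m.
A normal force at the bottom, 3.6 m from the hinge, must supply this moment: P = 1318.93/3.6 = 366.369 kN.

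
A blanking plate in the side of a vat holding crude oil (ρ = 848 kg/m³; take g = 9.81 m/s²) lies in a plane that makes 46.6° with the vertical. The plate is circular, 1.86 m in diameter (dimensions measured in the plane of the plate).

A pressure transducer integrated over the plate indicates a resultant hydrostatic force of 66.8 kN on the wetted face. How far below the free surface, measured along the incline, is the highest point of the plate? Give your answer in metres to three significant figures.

y_top ≈ 3.37 m

γ = ρg = 848 × 9.81 / 1000 = 8.31888 kN/m³.
A = π(0.93)² = 2.71716 m².
From F = γ·h_c·A, the centroid depth is h_c = 66.8/(8.31888 × 2.71716) = 2.95526 m.
The plate makes 46.6° with the vertical, i.e. θ = 90° − 46.6° = 43.4° to the horizontal. Measuring y along the incline from the free-surface line, vertical depth h = y·sinθ with sinθ = 0.687088.
Along the incline, y_c = h_c/sinθ = 2.95526/0.687088 = 4.30114 m.
The centroid is at the centre, 0.93 m below the top of the plate, so the highest point sits at y_top = 4.30114 − 0.93 = 3.37114 m along the incline.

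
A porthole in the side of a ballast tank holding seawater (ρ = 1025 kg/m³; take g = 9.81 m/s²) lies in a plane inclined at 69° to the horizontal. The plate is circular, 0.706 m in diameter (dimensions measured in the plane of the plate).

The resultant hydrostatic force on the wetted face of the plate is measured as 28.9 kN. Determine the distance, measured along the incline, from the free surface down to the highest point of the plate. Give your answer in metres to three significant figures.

y_top ≈ 7.51 m

γ = ρg = 1025 × 9.81 / 1000 = 10.05525 kN/m³.
A = π(0.353)² = 0.391471 m².
From F = γ·h_c·A, the centroid depth is h_c = 28.9/(10.05525 × 0.391471) = 7.34185 m.
Let θ = 69° be the plate's angle to the horizontal; measure y along the incline from where the plane meets the free surface. Vertical depth h = y·sinθ with sinθ = 0.933580.
Along the incline, y_c = h_c/sinθ = 7.34185/0.933580 = 7.86419 m.
The centroid is at the centre, 0.353 m below the top of the plate, so the highest point sits at y_top = 7.86419 − 0.353 = 7.51119 m along the incline.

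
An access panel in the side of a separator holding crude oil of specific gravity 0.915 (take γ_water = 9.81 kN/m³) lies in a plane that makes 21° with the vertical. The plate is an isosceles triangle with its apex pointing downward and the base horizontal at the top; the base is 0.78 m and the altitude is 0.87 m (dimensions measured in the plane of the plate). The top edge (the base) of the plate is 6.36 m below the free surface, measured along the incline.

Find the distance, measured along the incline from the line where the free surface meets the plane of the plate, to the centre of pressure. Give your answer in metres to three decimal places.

y_p = 6.656 m

γ = 0.915 × 9.81 = 8.97615 kN/m³.
The plate makes 21° with the vertical, i.e. θ = 90° − 21° = 69° to the horizontal. Measuring y along the incline from the free-surface line, vertical depth h = y·sinθ with sinθ = 0.933580.
With the apex down, the centroid sits h/3 = 0.87/3 = 0.29 m below the base (the top edge), so y_c = 6.36 + 0.29 = 6.65 m and h_c = 6.65 × 0.933580 = 6.20831 m.
A = ½ × 0.78 × 0.87 = 0.3393 m².
Resultant F = γ·h_c·A = 8.97615 × 6.20831 × 0.3393 = 18.9081 kN.
I_c = b·h³/36 = 0.78 × 0.87³/36 = 0.0142676 m⁴.
Centre of pressure: y_p = y_c + I_c/(y_c·A) = 6.65 + 0.0142676/(6.65 × 0.3393) = 6.65 + 0.00632332 = 6.65632 m along the plane.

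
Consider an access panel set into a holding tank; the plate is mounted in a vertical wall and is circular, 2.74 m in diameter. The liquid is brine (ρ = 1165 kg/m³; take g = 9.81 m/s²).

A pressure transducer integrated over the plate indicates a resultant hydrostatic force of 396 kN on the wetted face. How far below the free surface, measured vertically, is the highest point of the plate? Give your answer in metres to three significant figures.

γ = ρg = 1165 × 9.81 / 1000 = 11.42865 kN/m³.
A = π(1.37)² = 5.89646 m².
From F = γ·h_c·A, the centroid depth is h_c = 396/(11.42865 × 5.89646) = 5.87637 m.
The centroid is at the centre, 1.37 m below the top of the plate, so the highest point sits at h_top = 5.87637 − 1.37 = 4.50637 m below the surface.

d_top ≈ 4.51 m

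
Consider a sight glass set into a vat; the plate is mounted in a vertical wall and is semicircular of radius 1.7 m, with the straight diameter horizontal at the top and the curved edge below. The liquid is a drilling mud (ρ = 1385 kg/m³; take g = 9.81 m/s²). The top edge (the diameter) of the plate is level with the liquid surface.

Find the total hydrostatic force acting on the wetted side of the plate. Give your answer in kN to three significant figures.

γ = ρg = 1385 × 9.81 / 1000 = 13.58685 kN/m³.
The centroid of a semicircle lies 4r/(3π) = 0.721502 m from the diameter, here below the top edge, so the centroid depth is h_c = 0.721502 m.
A = πr²/2 = π × 1.7²/2 = 4.5396 m².
Resultant F = γ·h_c·A = 13.58685 × 0.721502 × 4.5396 = 44.5014 kN.

F ≈ 44.5 kN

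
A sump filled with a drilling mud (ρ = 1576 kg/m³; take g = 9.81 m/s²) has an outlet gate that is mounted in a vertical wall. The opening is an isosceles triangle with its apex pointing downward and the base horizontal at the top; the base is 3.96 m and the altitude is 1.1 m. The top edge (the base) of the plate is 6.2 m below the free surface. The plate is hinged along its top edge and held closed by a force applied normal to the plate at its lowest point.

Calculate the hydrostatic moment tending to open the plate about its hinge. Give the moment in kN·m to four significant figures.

γ = ρg = 1576 × 9.81 / 1000 = 15.46056 kN/m³.
With the apex down, the centroid sits h/3 = 1.1/3 = 0.366667 m below the base (the top edge), so the centroid depth is h_c = 6.2 + 0.366667 = 6.56667 m.
A = ½ × 3.96 × 1.1 = 2.178 m².
Resultant F = γ·h_c·A = 15.46056 × 6.56667 × 2.178 = 221.12 kN.
I_c = b·h³/36 = 3.96 × 1.1³/36 = 0.14641 m⁴.
Centre of pressure: y_p = y_c + I_c/(y_c·A) = 6.56667 + 0.14641/(6.56667 × 2.178) = 6.56667 + 0.0102369 = 6.57691 m along the plane.
The resultant acts 0.366667 + 0.0102369 = 0.376904 m (along the plate) below the hinge at the top edge, so the moment about the hinge is M = F × 0.376904 = 221.12 × 0.376904 = 83.341 kN·m.

M ≈ 83.34 kN·m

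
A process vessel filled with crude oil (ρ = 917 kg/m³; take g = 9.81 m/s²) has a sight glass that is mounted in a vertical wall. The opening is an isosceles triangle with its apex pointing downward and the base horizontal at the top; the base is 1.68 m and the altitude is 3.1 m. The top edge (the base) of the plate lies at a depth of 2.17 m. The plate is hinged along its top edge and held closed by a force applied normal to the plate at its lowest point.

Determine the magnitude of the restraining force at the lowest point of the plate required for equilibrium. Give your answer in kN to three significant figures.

P ≈ 29.0 kN

γ = ρg = 917 × 9.81 / 1000 = 8.99577 kN/m³.
With the apex down, the centroid sits h/3 = 3.1/3 = 1.03333 m below the base (the top edge), so the centroid depth is h_c = 2.17 + 1.03333 = 3.20333 m.
A = ½ × 1.68 × 3.1 = 2.604 m².
Resultant F = γ·h_c·A = 8.99577 × 3.20333 × 2.604 = 75.038 kN.
I_c = b·h³/36 = 1.68 × 3.1³/36 = 1.39025 m⁴.
Centre of pressure: y_p = y_c + I_c/(y_c·A) = 3.20333 + 1.39025/(3.20333 × 2.604) = 3.20333 + 0.166667 = 3.37 m along the plane.
The resultant acts 1.03333 + 0.166667 = 1.2 m (along the plate) below the hinge at the top edge, so the moment about the hinge is M = F × 1.2 = 75.038 × 1.2 = 90.0456 kN·m.
A normal force at the bottom, 3.1 m from the hinge, must supply this moment: P = 90.0456/3.1 = 29.047 kN.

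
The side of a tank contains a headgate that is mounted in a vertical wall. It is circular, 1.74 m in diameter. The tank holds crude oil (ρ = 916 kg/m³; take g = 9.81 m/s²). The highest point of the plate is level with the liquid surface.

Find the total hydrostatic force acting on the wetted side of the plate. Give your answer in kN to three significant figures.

F ≈ 18.6 kN

γ = ρg = 916 × 9.81 / 1000 = 8.98596 kN/m³.
The centroid is at the centre, 0.87 m below the top of the plate, so the centroid depth is h_c = 0.87 m.
A = π(0.87)² = 2.37787 m².
Resultant F = γ·h_c·A = 8.98596 × 0.87 × 2.37787 = 18.5897 kN.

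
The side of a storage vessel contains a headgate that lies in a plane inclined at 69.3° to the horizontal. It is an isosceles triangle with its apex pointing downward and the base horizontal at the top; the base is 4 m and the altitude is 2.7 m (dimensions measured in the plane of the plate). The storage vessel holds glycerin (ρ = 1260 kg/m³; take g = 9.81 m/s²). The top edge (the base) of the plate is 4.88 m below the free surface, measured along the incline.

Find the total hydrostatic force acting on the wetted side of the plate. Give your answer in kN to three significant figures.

F ≈ 361 kN

γ = ρg = 1260 × 9.81 / 1000 = 12.3606 kN/m³.
Let θ = 69.3° be the plate's angle to the horizontal; measure y along the incline from where the plane meets the free surface. Vertical depth h = y·sinθ with sinθ = 0.935444.
With the apex down, the centroid sits h/3 = 2.7/3 = 0.9 m below the base (the top edge), so y_c = 4.88 + 0.9 = 5.78 m and h_c = 5.78 × 0.935444 = 5.40687 m.
A = ½ × 4 × 2.7 = 5.4 m².
Resultant F = γ·h_c·A = 12.3606 × 5.40687 × 5.4 = 360.894 kN.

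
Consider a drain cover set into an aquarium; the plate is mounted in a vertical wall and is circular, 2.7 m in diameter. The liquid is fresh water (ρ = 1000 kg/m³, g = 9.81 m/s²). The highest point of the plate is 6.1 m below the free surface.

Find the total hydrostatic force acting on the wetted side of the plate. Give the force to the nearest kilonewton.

F ≈ 418 kN

γ = ρg = 1000 × 9.81 = 9810 N/m³ = 9.81 kN/m³.
The centroid is at the centre, 1.35 m below the top of the plate, so the centroid depth is h_c = 6.1 + 1.35 = 7.45 m.
A = π(1.35)² = 5.72555 m².
Resultant F = γ·h_c·A = 9.81 × 7.45 × 5.72555 = 418.449 kN.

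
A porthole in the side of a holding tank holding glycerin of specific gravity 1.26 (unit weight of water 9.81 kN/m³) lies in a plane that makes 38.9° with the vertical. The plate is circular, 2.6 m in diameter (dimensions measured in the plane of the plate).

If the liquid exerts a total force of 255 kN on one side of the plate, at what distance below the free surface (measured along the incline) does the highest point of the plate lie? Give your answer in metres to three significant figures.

y_top ≈ 3.69 m

γ = 1.26 × 9.81 = 12.3606 kN/m³.
A = π(1.3)² = 5.30929 m².
From F = γ·h_c·A, the centroid depth is h_c = 255/(12.3606 × 5.30929) = 3.88565 m.
The plate makes 38.9° with the vertical, i.e. θ = 90° − 38.9° = 51.1° to the horizontal. Measuring y along the incline from the free-surface line, vertical depth h = y·sinθ with sinθ = 0.778243.
Along the incline, y_c = h_c/sinθ = 3.88565/0.778243 = 4.99285 m.
The centroid is at the centre, 1.3 m below the top of the plate, so the highest point sits at y_top = 4.99285 − 1.3 = 3.69285 m along the incline.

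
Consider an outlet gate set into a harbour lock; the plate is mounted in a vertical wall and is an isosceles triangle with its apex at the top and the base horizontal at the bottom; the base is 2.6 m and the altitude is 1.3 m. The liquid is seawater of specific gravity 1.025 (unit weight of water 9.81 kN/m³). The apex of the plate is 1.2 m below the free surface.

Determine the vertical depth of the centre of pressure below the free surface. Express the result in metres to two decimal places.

h_p = 2.11 m

γ = 1.025 × 9.81 = 10.05525 kN/m³.
With the apex up, the centroid sits 2h/3 = 2 × 1.3/3 = 0.866667 m below the apex, so the centroid depth is h_c = 1.2 + 0.866667 = 2.06667 m.
A = ½ × 2.6 × 1.3 = 1.69 m².
Resultant F = γ·h_c·A = 10.05525 × 2.06667 × 1.69 = 35.1197 kN.
I_c = b·h³/36 = 2.6 × 1.3³/36 = 0.158672 m⁴.
Centre of pressure: y_p = y_c + I_c/(y_c·A) = 2.06667 + 0.158672/(2.06667 × 1.69) = 2.06667 + 0.04543 = 2.1121 m along the plane.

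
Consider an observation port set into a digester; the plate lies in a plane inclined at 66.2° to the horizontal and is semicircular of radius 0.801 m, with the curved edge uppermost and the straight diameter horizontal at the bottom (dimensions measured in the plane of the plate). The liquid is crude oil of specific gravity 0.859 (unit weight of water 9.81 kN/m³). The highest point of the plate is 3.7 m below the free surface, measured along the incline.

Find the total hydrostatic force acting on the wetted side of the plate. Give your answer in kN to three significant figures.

γ = 0.859 × 9.81 = 8.42679 kN/m³.
Let θ = 66.2° be the plate's angle to the horizontal; measure y along the incline from where the plane meets the free surface. Vertical depth h = y·sinθ with sinθ = 0.914960.
The centroid lies 4r/(3π) = 0.339955 m above the diameter, so r − 4r/(3π) = 0.801 − 0.339955 = 0.461045 m below the topmost point, so y_c = 3.7 + 0.461045 = 4.16105 m and h_c = 4.16105 × 0.914960 = 3.80719 m.
A = πr²/2 = π × 0.801²/2 = 1.00782 m².
Resultant F = γ·h_c·A = 8.42679 × 3.80719 × 1.00782 = 32.3333 kN.

F ≈ 32.3 kN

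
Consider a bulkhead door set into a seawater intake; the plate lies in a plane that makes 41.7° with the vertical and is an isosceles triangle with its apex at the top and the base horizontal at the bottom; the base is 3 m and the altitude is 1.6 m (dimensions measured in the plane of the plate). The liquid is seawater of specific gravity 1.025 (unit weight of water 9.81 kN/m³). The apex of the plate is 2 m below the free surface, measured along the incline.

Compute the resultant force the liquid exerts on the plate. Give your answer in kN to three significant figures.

F ≈ 55.3 kN

γ = 1.025 × 9.81 = 10.05525 kN/m³.
The plate makes 41.7° with the vertical, i.e. θ = 90° − 41.7° = 48.3° to the horizontal. Measuring y along the incline from the free-surface line, vertical depth h = y·sinθ with sinθ = 0.746638.
With the apex up, the centroid sits 2h/3 = 2 × 1.6/3 = 1.06667 m below the apex, so y_c = 2 + 1.06667 = 3.06667 m and h_c = 3.06667 × 0.746638 = 2.28969 m.
A = ½ × 3 × 1.6 = 2.4 m².
Resultant F = γ·h_c·A = 10.05525 × 2.28969 × 2.4 = 55.2562 kN.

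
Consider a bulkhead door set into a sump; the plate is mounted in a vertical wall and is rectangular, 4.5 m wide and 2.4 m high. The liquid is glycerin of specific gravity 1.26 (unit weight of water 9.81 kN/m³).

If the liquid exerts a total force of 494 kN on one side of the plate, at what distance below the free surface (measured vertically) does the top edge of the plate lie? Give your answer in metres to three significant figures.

d_top ≈ 2.50 m

γ = 1.26 × 9.81 = 12.3606 kN/m³.
A = 4.5 × 2.4 = 10.8 m².
From F = γ·h_c·A, the centroid depth is h_c = 494/(12.3606 × 10.8) = 3.70053 m.
The centroid lies 2.4/2 = 1.2 m below the top edge, so the top edge sits at h_top = 3.70053 − 1.2 = 2.50053 m below the surface.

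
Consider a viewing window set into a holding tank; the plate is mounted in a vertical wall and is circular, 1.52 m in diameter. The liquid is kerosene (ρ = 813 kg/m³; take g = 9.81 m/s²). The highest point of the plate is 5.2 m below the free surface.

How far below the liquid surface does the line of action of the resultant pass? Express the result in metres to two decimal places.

γ = ρg = 813 × 9.81 / 1000 = 7.97553 kN/m³.
The centroid is at the centre, 0.76 m below the top of the plate, so the centroid depth is h_c = 5.2 + 0.76 = 5.96 m.
A = π(0.76)² = 1.81458 m².
Resultant F = γ·h_c·A = 7.97553 × 5.96 × 1.81458 = 86.2545 kN.
I_c = πr⁴/4 = π × 0.76⁴/4 = 0.262026 m⁴.
Centre of pressure: y_p = y_c + I_c/(y_c·A) = 5.96 + 0.262026/(5.96 × 1.81458) = 5.96 + 0.0242282 = 5.98423 m along the plane.

h_p = 5.98 m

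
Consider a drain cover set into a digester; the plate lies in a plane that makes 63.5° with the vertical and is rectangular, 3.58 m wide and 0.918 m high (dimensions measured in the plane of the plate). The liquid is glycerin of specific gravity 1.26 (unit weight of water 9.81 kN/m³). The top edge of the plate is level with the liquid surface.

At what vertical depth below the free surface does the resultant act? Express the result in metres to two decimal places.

h_p = 0.27 m

γ = 1.26 × 9.81 = 12.3606 kN/m³.
The plate makes 63.5° with the vertical, i.e. θ = 90° − 63.5° = 26.5° to the horizontal. Measuring y along the incline from the free-surface line, vertical depth h = y·sinθ with sinθ = 0.446198.
The centroid lies 0.918/2 = 0.459 m below the top edge, so y_c = 0.459 m and h_c = 0.459 × 0.446198 = 0.204805 m.
A = 3.58 × 0.918 = 3.28644 m².
Resultant F = γ·h_c·A = 12.3606 × 0.204805 × 3.28644 = 8.31966 kN.
I_c = b·h³/12 = 3.58 × 0.918³/12 = 0.230797 m⁴.
Centre of pressure: y_p = y_c + I_c/(y_c·A) = 0.459 + 0.230797/(0.459 × 3.28644) = 0.459 + 0.153 = 0.612 m along the plane.
Vertically, h_p = y_p·sinθ = 0.612 × 0.446198 = 0.273073 m.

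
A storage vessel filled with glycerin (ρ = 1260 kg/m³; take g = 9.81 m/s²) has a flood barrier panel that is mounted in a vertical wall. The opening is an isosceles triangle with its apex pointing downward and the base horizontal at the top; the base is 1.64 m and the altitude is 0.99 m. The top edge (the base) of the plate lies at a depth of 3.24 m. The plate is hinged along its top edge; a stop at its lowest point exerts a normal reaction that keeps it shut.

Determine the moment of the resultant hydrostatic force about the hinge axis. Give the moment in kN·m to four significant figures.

M ≈ 12.37 kN·m

γ = ρg = 1260 × 9.81 / 1000 = 12.3606 kN/m³.
With the apex down, the centroid sits h/3 = 0.99/3 = 0.33 m below the base (the top edge), so the centroid depth is h_c = 3.24 + 0.33 = 3.57 m.
A = ½ × 1.64 × 0.99 = 0.8118 m².
Resultant F = γ·h_c·A = 12.3606 × 3.57 × 0.8118 = 35.8226 kN.
I_c = b·h³/36 = 1.64 × 0.99³/36 = 0.0442025 m⁴.
Centre of pressure: y_p = y_c + I_c/(y_c·A) = 3.57 + 0.0442025/(3.57 × 0.8118) = 3.57 + 0.0152521 = 3.58525 m along the plane.
The resultant acts 0.33 + 0.0152521 = 0.345252 m (along the plate) below the hinge at the top edge, so the moment about the hinge is M = F × 0.345252 = 35.8226 × 0.345252 = 12.3678 kN·m.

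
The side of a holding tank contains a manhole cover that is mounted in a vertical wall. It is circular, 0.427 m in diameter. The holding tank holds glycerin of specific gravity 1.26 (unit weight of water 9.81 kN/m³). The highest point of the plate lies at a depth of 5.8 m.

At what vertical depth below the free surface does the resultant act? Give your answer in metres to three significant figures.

h_p = 6.02 m

γ = 1.26 × 9.81 = 12.3606 kN/m³.
The centroid is at the centre, 0.2135 m below the top of the plate, so the centroid depth is h_c = 5.8 + 0.2135 = 6.0135 m.
A = π(0.2135)² = 0.143201 m².
Resultant F = γ·h_c·A = 12.3606 × 6.0135 × 0.143201 = 10.6442 kN.
I_c = πr⁴/4 = π × 0.2135⁴/4 = 0.00163185 m⁴.
Centre of pressure: y_p = y_c + I_c/(y_c·A) = 6.0135 + 0.00163185/(6.0135 × 0.143201) = 6.0135 + 0.00189499 = 6.01539 m along the plane.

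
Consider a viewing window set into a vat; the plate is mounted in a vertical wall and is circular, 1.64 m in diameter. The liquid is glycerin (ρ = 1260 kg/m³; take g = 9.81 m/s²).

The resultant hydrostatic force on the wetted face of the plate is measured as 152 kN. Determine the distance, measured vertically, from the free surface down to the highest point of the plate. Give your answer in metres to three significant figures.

d_top ≈ 5.00 m

γ = ρg = 1260 × 9.81 / 1000 = 12.3606 kN/m³.
A = π(0.82)² = 2.11241 m².
From F = γ·h_c·A, the centroid depth is h_c = 152/(12.3606 × 2.11241) = 5.82138 m.
The centroid is at the centre, 0.82 m below the top of the plate, so the highest point sits at h_top = 5.82138 − 0.82 = 5.00138 m below the surface.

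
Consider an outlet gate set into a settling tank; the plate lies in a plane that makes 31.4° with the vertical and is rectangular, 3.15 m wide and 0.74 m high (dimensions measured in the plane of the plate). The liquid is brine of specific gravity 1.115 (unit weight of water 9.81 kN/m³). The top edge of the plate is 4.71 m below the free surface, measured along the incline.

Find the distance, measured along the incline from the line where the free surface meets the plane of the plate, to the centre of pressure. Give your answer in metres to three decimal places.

γ = 1.115 × 9.81 = 10.93815 kN/m³.
The plate makes 31.4° with the vertical, i.e. θ = 90° − 31.4° = 58.6° to the horizontal. Measuring y along the incline from the free-surface line, vertical depth h = y·sinθ with sinθ = 0.853551.
The centroid lies 0.74/2 = 0.37 m below the top edge, so y_c = 4.71 + 0.37 = 5.08 m and h_c = 5.08 × 0.853551 = 4.33604 m.
A = 3.15 × 0.74 = 2.331 m².
Resultant F = γ·h_c·A = 10.93815 × 4.33604 × 2.331 = 110.555 kN.
I_c = b·h³/12 = 3.15 × 0.74³/12 = 0.106371 m⁴.
Centre of pressure: y_p = y_c + I_c/(y_c·A) = 5.08 + 0.106371/(5.08 × 2.331) = 5.08 + 0.00898291 = 5.08898 m along the plane.

y_p = 5.089 m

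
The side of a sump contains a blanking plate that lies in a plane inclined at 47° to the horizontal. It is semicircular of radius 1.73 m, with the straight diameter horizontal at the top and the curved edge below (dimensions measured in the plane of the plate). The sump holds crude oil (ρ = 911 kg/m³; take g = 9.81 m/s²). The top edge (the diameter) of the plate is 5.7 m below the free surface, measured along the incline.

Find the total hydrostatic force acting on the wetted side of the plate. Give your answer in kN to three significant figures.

γ = ρg = 911 × 9.81 / 1000 = 8.93691 kN/m³.
Let θ = 47° be the plate's angle to the horizontal; measure y along the incline from where the plane meets the free surface. Vertical depth h = y·sinθ with sinθ = 0.731354.
The centroid of a semicircle lies 4r/(3π) = 0.734235 m from the diameter, here below the top edge, so y_c = 5.7 + 0.734235 = 6.43424 m and h_c = 6.43424 × 0.731354 = 4.70571 m.
A = πr²/2 = π × 1.73²/2 = 4.70124 m².
Resultant F = γ·h_c·A = 8.93691 × 4.70571 × 4.70124 = 197.708 kN.

F ≈ 198 kN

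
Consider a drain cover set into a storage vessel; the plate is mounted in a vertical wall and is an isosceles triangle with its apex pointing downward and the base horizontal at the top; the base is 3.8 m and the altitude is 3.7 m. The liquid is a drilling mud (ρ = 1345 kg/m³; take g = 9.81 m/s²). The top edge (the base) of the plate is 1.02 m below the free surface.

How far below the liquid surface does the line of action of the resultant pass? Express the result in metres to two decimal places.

γ = ρg = 1345 × 9.81 / 1000 = 13.19445 kN/m³.
With the apex down, the centroid sits h/3 = 3.7/3 = 1.23333 m below the base (the top edge), so the centroid depth is h_c = 1.02 + 1.23333 = 2.25333 m.
A = ½ × 3.8 × 3.7 = 7.03 m².
Resultant F = γ·h_c·A = 13.19445 × 2.25333 × 7.03 = 209.012 kN.
I_c = b·h³/36 = 3.8 × 3.7³/36 = 5.34671 m⁴.
Centre of pressure: y_p = y_c + I_c/(y_c·A) = 2.25333 + 5.34671/(2.25333 × 7.03) = 2.25333 + 0.337525 = 2.59085 m along the plane.

h_p = 2.59 m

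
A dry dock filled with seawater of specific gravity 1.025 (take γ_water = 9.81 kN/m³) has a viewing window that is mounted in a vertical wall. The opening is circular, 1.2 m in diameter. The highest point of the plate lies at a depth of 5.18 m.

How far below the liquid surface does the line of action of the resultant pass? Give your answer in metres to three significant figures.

h_p = 5.80 m

γ = 1.025 × 9.81 = 10.05525 kN/m³.
The centroid is at the centre, 0.6 m below the top of the plate, so the centroid depth is h_c = 5.18 + 0.6 = 5.78 m.
A = π(0.6)² = 1.13097 m².
Resultant F = γ·h_c·A = 10.05525 × 5.78 × 1.13097 = 65.7312 kN.
I_c = πr⁴/4 = π × 0.6⁴/4 = 0.101788 m⁴.
Centre of pressure: y_p = y_c + I_c/(y_c·A) = 5.78 + 0.101788/(5.78 × 1.13097) = 5.78 + 0.015571 = 5.79557 m along the plane.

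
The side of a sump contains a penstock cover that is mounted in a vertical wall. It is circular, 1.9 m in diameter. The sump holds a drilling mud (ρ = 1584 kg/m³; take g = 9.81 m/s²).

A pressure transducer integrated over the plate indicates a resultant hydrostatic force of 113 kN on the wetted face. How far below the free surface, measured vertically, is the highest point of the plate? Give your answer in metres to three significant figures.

d_top ≈ 1.61 m

γ = ρg = 1584 × 9.81 / 1000 = 15.53904 kN/m³.
A = π(0.95)² = 2.83529 m².
From F = γ·h_c·A, the centroid depth is h_c = 113/(15.53904 × 2.83529) = 2.56482 m.
The centroid is at the centre, 0.95 m below the top of the plate, so the highest point sits at h_top = 2.56482 − 0.95 = 1.61482 m below the surface.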